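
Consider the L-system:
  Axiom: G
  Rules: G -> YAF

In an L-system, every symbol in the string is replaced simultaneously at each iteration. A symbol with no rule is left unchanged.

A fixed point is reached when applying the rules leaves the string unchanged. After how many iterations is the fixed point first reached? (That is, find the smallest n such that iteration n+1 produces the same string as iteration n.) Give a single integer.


Step 0: G
Step 1: YAF
Step 2: YAF  (unchanged — fixed point at step 1)

Answer: 1


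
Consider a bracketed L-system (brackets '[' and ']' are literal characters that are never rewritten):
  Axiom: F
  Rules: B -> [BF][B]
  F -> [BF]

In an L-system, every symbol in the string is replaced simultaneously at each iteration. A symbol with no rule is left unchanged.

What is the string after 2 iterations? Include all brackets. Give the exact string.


Step 0: F
Step 1: [BF]
Step 2: [[BF][B][BF]]

Answer: [[BF][B][BF]]


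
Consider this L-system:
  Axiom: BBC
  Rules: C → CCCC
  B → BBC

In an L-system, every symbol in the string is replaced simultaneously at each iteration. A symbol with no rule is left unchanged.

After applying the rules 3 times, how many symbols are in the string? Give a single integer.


Answer: 136

Derivation:
Step 0: length = 3
Step 1: length = 10
Step 2: length = 36
Step 3: length = 136


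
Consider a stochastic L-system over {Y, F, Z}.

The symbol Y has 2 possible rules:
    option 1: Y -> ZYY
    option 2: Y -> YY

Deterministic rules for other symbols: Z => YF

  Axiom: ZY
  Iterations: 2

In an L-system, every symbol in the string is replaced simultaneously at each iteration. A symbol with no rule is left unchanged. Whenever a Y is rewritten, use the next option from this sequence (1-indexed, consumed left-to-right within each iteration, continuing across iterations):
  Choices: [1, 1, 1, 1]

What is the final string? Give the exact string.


Answer: ZYYFYFZYYZYY

Derivation:
Step 0: ZY
Step 1: YFZYY  (used choices [1])
Step 2: ZYYFYFZYYZYY  (used choices [1, 1, 1])


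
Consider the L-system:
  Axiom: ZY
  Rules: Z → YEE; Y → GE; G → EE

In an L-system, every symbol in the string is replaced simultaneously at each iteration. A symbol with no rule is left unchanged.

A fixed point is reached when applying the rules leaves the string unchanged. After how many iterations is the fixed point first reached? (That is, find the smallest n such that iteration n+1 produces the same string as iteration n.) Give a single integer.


Answer: 3

Derivation:
Step 0: ZY
Step 1: YEEGE
Step 2: GEEEEEE
Step 3: EEEEEEEE
Step 4: EEEEEEEE  (unchanged — fixed point at step 3)


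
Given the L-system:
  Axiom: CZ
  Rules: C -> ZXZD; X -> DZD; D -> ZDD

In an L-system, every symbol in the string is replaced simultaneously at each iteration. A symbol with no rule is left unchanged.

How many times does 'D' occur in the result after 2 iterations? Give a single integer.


Answer: 4

Derivation:
Step 0: CZ  (0 'D')
Step 1: ZXZDZ  (1 'D')
Step 2: ZDZDZZDDZ  (4 'D')


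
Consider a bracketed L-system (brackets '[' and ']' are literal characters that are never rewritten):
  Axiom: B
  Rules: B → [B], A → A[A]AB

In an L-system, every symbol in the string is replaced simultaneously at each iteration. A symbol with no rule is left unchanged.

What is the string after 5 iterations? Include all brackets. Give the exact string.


Answer: [[[[[B]]]]]

Derivation:
Step 0: B
Step 1: [B]
Step 2: [[B]]
Step 3: [[[B]]]
Step 4: [[[[B]]]]
Step 5: [[[[[B]]]]]


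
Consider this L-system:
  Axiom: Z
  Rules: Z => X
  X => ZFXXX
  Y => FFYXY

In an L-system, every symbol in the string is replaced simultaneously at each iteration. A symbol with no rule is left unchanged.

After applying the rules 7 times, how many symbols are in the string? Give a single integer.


Answer: 2065

Derivation:
Step 0: length = 1
Step 1: length = 1
Step 2: length = 5
Step 3: length = 17
Step 4: length = 57
Step 5: length = 189
Step 6: length = 625
Step 7: length = 2065


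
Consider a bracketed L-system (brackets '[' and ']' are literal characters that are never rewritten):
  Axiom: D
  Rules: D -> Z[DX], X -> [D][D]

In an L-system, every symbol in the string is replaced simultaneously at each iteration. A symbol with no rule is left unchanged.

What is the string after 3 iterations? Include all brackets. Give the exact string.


Answer: Z[Z[Z[DX][D][D]][Z[DX]][Z[DX]]]

Derivation:
Step 0: D
Step 1: Z[DX]
Step 2: Z[Z[DX][D][D]]
Step 3: Z[Z[Z[DX][D][D]][Z[DX]][Z[DX]]]


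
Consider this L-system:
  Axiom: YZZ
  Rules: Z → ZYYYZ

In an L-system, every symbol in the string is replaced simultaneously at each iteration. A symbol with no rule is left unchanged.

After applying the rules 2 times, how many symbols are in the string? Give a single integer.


Step 0: length = 3
Step 1: length = 11
Step 2: length = 27

Answer: 27


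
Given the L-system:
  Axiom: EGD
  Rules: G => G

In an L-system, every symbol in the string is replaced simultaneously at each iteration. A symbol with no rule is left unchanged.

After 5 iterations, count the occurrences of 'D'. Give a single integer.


Step 0: EGD  (1 'D')
Step 1: EGD  (1 'D')
Step 2: EGD  (1 'D')
Step 3: EGD  (1 'D')
Step 4: EGD  (1 'D')
Step 5: EGD  (1 'D')

Answer: 1


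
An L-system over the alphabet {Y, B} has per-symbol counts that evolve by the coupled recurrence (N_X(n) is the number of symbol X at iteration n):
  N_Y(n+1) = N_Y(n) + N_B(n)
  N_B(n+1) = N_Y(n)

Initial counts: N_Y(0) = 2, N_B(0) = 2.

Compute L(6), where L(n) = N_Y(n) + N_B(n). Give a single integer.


Answer: 68

Derivation:
Step 0: N_Y=2, N_B=2, L=4
Step 1: N_Y=4, N_B=2, L=6
Step 2: N_Y=6, N_B=4, L=10
Step 3: N_Y=10, N_B=6, L=16
Step 4: N_Y=16, N_B=10, L=26
Step 5: N_Y=26, N_B=16, L=42
Step 6: N_Y=42, N_B=26, L=68


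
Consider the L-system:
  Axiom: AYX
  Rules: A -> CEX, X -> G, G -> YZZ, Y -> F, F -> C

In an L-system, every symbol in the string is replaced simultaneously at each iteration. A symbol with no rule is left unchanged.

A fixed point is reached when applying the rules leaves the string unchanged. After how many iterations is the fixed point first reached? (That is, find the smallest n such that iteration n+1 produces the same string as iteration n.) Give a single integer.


Step 0: AYX
Step 1: CEXFG
Step 2: CEGCYZZ
Step 3: CEYZZCFZZ
Step 4: CEFZZCCZZ
Step 5: CECZZCCZZ
Step 6: CECZZCCZZ  (unchanged — fixed point at step 5)

Answer: 5


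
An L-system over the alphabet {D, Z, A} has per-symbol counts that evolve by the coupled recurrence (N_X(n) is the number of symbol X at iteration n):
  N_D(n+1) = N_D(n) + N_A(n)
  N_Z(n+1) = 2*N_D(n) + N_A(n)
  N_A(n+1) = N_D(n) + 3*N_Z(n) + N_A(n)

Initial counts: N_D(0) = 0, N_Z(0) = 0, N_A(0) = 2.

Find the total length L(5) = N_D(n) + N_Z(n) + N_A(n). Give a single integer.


Answer: 664

Derivation:
Step 0: N_D=0, N_Z=0, N_A=2, L=2
Step 1: N_D=2, N_Z=2, N_A=2, L=6
Step 2: N_D=4, N_Z=6, N_A=10, L=20
Step 3: N_D=14, N_Z=18, N_A=32, L=64
Step 4: N_D=46, N_Z=60, N_A=100, L=206
Step 5: N_D=146, N_Z=192, N_A=326, L=664


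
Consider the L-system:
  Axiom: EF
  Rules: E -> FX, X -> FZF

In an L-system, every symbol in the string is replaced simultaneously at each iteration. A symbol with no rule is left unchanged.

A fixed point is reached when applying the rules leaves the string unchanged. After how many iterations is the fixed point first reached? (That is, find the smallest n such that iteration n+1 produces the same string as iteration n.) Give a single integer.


Answer: 2

Derivation:
Step 0: EF
Step 1: FXF
Step 2: FFZFF
Step 3: FFZFF  (unchanged — fixed point at step 2)


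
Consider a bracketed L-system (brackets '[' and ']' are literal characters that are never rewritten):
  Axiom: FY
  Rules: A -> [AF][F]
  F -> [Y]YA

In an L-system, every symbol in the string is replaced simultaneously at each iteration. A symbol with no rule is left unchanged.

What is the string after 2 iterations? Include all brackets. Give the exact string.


Answer: [Y]Y[AF][F]Y

Derivation:
Step 0: FY
Step 1: [Y]YAY
Step 2: [Y]Y[AF][F]Y


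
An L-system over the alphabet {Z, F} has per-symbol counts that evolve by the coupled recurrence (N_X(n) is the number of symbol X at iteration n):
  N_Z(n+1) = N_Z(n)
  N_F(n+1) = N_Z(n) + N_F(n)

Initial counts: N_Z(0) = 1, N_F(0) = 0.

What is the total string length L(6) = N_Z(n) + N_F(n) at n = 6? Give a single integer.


Answer: 7

Derivation:
Step 0: N_Z=1, N_F=0, L=1
Step 1: N_Z=1, N_F=1, L=2
Step 2: N_Z=1, N_F=2, L=3
Step 3: N_Z=1, N_F=3, L=4
Step 4: N_Z=1, N_F=4, L=5
Step 5: N_Z=1, N_F=5, L=6
Step 6: N_Z=1, N_F=6, L=7


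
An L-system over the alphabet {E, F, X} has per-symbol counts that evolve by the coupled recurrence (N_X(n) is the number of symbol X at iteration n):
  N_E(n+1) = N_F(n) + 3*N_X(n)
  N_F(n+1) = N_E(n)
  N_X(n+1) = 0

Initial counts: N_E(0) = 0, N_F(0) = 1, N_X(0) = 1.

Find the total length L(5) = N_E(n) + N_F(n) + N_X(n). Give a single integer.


Answer: 4

Derivation:
Step 0: N_E=0, N_F=1, N_X=1, L=2
Step 1: N_E=4, N_F=0, N_X=0, L=4
Step 2: N_E=0, N_F=4, N_X=0, L=4
Step 3: N_E=4, N_F=0, N_X=0, L=4
Step 4: N_E=0, N_F=4, N_X=0, L=4
Step 5: N_E=4, N_F=0, N_X=0, L=4


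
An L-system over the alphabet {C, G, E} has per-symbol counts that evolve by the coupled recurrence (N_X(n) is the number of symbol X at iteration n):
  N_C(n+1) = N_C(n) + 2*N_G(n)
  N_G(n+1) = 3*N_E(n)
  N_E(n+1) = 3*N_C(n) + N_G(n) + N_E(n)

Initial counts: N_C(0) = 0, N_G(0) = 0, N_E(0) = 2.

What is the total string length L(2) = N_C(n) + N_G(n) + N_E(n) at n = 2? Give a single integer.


Answer: 26

Derivation:
Step 0: N_C=0, N_G=0, N_E=2, L=2
Step 1: N_C=0, N_G=6, N_E=2, L=8
Step 2: N_C=12, N_G=6, N_E=8, L=26


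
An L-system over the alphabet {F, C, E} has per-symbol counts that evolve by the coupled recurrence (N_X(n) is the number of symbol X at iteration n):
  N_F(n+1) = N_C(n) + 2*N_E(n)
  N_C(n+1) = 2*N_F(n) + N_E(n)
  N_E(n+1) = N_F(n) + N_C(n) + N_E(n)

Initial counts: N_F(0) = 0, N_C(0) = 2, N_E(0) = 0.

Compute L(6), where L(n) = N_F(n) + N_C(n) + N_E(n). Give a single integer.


Step 0: N_F=0, N_C=2, N_E=0, L=2
Step 1: N_F=2, N_C=0, N_E=2, L=4
Step 2: N_F=4, N_C=6, N_E=4, L=14
Step 3: N_F=14, N_C=12, N_E=14, L=40
Step 4: N_F=40, N_C=42, N_E=40, L=122
Step 5: N_F=122, N_C=120, N_E=122, L=364
Step 6: N_F=364, N_C=366, N_E=364, L=1094

Answer: 1094


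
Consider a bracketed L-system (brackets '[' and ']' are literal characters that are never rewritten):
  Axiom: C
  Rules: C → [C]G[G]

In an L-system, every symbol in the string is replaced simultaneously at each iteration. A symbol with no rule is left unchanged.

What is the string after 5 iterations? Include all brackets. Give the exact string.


Step 0: C
Step 1: [C]G[G]
Step 2: [[C]G[G]]G[G]
Step 3: [[[C]G[G]]G[G]]G[G]
Step 4: [[[[C]G[G]]G[G]]G[G]]G[G]
Step 5: [[[[[C]G[G]]G[G]]G[G]]G[G]]G[G]

Answer: [[[[[C]G[G]]G[G]]G[G]]G[G]]G[G]


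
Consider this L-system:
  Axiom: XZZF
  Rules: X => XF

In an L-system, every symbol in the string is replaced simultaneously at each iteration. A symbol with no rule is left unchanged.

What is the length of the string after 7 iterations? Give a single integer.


Step 0: length = 4
Step 1: length = 5
Step 2: length = 6
Step 3: length = 7
Step 4: length = 8
Step 5: length = 9
Step 6: length = 10
Step 7: length = 11

Answer: 11


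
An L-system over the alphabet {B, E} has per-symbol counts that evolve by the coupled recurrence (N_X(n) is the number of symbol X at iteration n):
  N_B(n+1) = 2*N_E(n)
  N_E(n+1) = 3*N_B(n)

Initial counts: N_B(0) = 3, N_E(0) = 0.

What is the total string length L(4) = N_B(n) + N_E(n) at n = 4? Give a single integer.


Step 0: N_B=3, N_E=0, L=3
Step 1: N_B=0, N_E=9, L=9
Step 2: N_B=18, N_E=0, L=18
Step 3: N_B=0, N_E=54, L=54
Step 4: N_B=108, N_E=0, L=108

Answer: 108


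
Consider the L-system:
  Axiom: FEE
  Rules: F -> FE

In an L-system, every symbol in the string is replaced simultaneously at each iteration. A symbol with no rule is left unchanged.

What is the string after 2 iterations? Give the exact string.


Step 0: FEE
Step 1: FEEE
Step 2: FEEEE

Answer: FEEEE


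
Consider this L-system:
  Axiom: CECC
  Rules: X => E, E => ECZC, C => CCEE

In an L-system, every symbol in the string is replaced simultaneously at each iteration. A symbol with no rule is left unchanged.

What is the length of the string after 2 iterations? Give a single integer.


Step 0: length = 4
Step 1: length = 16
Step 2: length = 61

Answer: 61


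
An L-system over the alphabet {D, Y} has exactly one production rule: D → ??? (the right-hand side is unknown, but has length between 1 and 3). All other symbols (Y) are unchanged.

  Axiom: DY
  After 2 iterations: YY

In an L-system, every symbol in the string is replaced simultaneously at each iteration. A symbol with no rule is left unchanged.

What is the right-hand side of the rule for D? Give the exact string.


Trying D → Y:
  Step 0: DY
  Step 1: YY
  Step 2: YY
Matches the given result.

Answer: Y


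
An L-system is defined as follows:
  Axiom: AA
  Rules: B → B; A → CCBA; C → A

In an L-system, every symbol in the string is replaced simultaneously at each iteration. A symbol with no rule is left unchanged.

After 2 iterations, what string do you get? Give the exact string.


Answer: AABCCBAAABCCBA

Derivation:
Step 0: AA
Step 1: CCBACCBA
Step 2: AABCCBAAABCCBA


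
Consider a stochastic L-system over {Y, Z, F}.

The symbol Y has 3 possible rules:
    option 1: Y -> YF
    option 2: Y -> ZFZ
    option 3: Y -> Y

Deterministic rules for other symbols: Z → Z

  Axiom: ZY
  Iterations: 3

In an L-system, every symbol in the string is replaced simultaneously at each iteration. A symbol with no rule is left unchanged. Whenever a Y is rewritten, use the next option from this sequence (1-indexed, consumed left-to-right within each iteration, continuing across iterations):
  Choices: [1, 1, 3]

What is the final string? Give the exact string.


Answer: ZYFF

Derivation:
Step 0: ZY
Step 1: ZYF  (used choices [1])
Step 2: ZYFF  (used choices [1])
Step 3: ZYFF  (used choices [3])


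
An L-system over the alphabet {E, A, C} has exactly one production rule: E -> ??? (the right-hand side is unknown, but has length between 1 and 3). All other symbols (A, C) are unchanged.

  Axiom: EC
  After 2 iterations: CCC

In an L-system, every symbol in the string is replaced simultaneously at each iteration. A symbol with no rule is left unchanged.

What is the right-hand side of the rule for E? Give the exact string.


Trying E -> CC:
  Step 0: EC
  Step 1: CCC
  Step 2: CCC
Matches the given result.

Answer: CC


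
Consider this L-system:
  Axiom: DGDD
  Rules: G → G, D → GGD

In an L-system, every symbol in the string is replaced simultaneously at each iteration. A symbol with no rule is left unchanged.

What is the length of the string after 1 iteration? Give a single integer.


Step 0: length = 4
Step 1: length = 10

Answer: 10


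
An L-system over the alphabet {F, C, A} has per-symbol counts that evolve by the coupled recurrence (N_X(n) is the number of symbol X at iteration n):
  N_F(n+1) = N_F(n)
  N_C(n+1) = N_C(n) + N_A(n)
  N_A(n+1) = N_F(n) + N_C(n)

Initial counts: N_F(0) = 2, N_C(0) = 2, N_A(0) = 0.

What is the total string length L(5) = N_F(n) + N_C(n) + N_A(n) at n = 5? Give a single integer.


Answer: 52

Derivation:
Step 0: N_F=2, N_C=2, N_A=0, L=4
Step 1: N_F=2, N_C=2, N_A=4, L=8
Step 2: N_F=2, N_C=6, N_A=4, L=12
Step 3: N_F=2, N_C=10, N_A=8, L=20
Step 4: N_F=2, N_C=18, N_A=12, L=32
Step 5: N_F=2, N_C=30, N_A=20, L=52


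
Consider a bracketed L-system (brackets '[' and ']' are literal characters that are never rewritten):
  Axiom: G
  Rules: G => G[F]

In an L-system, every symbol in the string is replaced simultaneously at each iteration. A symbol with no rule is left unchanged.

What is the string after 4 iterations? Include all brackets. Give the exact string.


Answer: G[F][F][F][F]

Derivation:
Step 0: G
Step 1: G[F]
Step 2: G[F][F]
Step 3: G[F][F][F]
Step 4: G[F][F][F][F]


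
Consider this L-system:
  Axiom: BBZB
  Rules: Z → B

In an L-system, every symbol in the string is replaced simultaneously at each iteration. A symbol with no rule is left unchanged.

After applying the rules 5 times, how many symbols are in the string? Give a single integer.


Step 0: length = 4
Step 1: length = 4
Step 2: length = 4
Step 3: length = 4
Step 4: length = 4
Step 5: length = 4

Answer: 4


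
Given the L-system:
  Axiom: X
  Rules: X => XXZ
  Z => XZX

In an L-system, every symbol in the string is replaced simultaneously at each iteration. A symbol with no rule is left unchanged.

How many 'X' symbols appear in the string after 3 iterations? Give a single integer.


Step 0: X  (1 'X')
Step 1: XXZ  (2 'X')
Step 2: XXZXXZXZX  (6 'X')
Step 3: XXZXXZXZXXXZXXZXZXXXZXZXXXZ  (18 'X')

Answer: 18


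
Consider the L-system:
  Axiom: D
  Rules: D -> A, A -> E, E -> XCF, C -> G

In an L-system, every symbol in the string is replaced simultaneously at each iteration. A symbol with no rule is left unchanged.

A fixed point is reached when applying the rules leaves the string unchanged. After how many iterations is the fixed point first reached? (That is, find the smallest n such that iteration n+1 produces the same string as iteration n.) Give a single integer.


Step 0: D
Step 1: A
Step 2: E
Step 3: XCF
Step 4: XGF
Step 5: XGF  (unchanged — fixed point at step 4)

Answer: 4


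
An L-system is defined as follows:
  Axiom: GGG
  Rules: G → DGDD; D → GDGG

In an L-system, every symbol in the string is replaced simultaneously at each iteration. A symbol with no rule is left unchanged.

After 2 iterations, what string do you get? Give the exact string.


Answer: GDGGDGDDGDGGGDGGGDGGDGDDGDGGGDGGGDGGDGDDGDGGGDGG

Derivation:
Step 0: GGG
Step 1: DGDDDGDDDGDD
Step 2: GDGGDGDDGDGGGDGGGDGGDGDDGDGGGDGGGDGGDGDDGDGGGDGG


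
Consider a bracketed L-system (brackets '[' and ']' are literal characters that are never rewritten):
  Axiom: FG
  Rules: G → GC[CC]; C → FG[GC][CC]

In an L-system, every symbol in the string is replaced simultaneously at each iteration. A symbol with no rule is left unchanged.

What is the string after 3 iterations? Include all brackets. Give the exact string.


Answer: FGC[CC]FG[GC][CC][FG[GC][CC]FG[GC][CC]]FGC[CC][GC[CC]FG[GC][CC]][FG[GC][CC]FG[GC][CC]][FGC[CC][GC[CC]FG[GC][CC]][FG[GC][CC]FG[GC][CC]]FGC[CC][GC[CC]FG[GC][CC]][FG[GC][CC]FG[GC][CC]]]

Derivation:
Step 0: FG
Step 1: FGC[CC]
Step 2: FGC[CC]FG[GC][CC][FG[GC][CC]FG[GC][CC]]
Step 3: FGC[CC]FG[GC][CC][FG[GC][CC]FG[GC][CC]]FGC[CC][GC[CC]FG[GC][CC]][FG[GC][CC]FG[GC][CC]][FGC[CC][GC[CC]FG[GC][CC]][FG[GC][CC]FG[GC][CC]]FGC[CC][GC[CC]FG[GC][CC]][FG[GC][CC]FG[GC][CC]]]


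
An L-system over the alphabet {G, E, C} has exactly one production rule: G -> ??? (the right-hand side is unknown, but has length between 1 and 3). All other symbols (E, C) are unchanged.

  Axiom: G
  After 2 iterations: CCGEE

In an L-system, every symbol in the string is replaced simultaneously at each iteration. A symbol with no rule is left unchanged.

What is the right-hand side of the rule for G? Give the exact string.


Trying G -> CGE:
  Step 0: G
  Step 1: CGE
  Step 2: CCGEE
Matches the given result.

Answer: CGE


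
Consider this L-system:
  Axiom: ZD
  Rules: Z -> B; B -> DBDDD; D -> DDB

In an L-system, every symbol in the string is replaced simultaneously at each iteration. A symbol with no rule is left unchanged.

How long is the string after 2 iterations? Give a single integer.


Step 0: length = 2
Step 1: length = 4
Step 2: length = 16

Answer: 16


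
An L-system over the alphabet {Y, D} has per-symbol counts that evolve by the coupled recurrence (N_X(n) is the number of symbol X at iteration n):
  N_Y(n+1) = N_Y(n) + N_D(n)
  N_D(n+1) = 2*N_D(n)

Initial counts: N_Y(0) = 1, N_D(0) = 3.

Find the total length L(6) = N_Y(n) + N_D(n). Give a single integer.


Step 0: N_Y=1, N_D=3, L=4
Step 1: N_Y=4, N_D=6, L=10
Step 2: N_Y=10, N_D=12, L=22
Step 3: N_Y=22, N_D=24, L=46
Step 4: N_Y=46, N_D=48, L=94
Step 5: N_Y=94, N_D=96, L=190
Step 6: N_Y=190, N_D=192, L=382

Answer: 382


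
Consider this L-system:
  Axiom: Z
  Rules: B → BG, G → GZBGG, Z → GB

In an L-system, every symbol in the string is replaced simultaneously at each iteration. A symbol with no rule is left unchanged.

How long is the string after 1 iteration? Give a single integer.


Answer: 2

Derivation:
Step 0: length = 1
Step 1: length = 2


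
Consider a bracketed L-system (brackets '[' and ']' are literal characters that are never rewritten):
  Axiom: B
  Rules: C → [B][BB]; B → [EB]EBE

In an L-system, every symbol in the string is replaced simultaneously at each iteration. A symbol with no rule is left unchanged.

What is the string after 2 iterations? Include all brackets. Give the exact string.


Answer: [E[EB]EBE]E[EB]EBEE

Derivation:
Step 0: B
Step 1: [EB]EBE
Step 2: [E[EB]EBE]E[EB]EBEE


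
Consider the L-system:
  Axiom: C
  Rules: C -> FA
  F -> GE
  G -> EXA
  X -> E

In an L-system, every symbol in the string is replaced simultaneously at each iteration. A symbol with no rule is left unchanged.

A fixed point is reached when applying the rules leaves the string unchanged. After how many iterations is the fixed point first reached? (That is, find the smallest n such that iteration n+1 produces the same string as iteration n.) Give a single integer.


Step 0: C
Step 1: FA
Step 2: GEA
Step 3: EXAEA
Step 4: EEAEA
Step 5: EEAEA  (unchanged — fixed point at step 4)

Answer: 4


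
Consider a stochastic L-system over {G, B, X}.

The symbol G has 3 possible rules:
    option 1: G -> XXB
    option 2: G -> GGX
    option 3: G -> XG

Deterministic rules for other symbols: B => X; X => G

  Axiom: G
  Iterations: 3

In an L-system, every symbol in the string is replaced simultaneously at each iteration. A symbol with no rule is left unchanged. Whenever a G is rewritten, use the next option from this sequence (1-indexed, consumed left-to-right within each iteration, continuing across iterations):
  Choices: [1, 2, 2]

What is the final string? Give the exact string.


Answer: GGXGGXG

Derivation:
Step 0: G
Step 1: XXB  (used choices [1])
Step 2: GGX  (used choices [])
Step 3: GGXGGXG  (used choices [2, 2])


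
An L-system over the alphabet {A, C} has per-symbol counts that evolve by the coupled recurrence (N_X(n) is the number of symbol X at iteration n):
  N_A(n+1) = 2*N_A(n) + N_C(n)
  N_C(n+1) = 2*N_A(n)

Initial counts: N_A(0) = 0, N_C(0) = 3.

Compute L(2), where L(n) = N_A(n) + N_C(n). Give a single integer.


Step 0: N_A=0, N_C=3, L=3
Step 1: N_A=3, N_C=0, L=3
Step 2: N_A=6, N_C=6, L=12

Answer: 12


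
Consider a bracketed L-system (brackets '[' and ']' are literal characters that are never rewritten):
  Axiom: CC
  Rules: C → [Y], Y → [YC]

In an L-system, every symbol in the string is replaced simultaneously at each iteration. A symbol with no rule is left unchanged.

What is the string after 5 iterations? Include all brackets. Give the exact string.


Step 0: CC
Step 1: [Y][Y]
Step 2: [[YC]][[YC]]
Step 3: [[[YC][Y]]][[[YC][Y]]]
Step 4: [[[[YC][Y]][[YC]]]][[[[YC][Y]][[YC]]]]
Step 5: [[[[[YC][Y]][[YC]]][[[YC][Y]]]]][[[[[YC][Y]][[YC]]][[[YC][Y]]]]]

Answer: [[[[[YC][Y]][[YC]]][[[YC][Y]]]]][[[[[YC][Y]][[YC]]][[[YC][Y]]]]]


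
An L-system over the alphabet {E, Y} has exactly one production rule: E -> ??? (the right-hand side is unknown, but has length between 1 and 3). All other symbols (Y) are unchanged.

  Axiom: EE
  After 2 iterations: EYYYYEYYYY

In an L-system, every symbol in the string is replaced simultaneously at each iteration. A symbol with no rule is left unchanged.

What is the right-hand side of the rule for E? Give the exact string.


Trying E -> EYY:
  Step 0: EE
  Step 1: EYYEYY
  Step 2: EYYYYEYYYY
Matches the given result.

Answer: EYY


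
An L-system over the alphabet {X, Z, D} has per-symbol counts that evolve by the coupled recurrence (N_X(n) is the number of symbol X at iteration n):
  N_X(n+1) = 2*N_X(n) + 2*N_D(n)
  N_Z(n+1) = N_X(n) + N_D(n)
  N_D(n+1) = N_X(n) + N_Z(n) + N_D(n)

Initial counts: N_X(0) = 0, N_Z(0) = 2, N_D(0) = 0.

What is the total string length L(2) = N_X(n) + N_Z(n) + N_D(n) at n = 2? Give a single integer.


Answer: 8

Derivation:
Step 0: N_X=0, N_Z=2, N_D=0, L=2
Step 1: N_X=0, N_Z=0, N_D=2, L=2
Step 2: N_X=4, N_Z=2, N_D=2, L=8


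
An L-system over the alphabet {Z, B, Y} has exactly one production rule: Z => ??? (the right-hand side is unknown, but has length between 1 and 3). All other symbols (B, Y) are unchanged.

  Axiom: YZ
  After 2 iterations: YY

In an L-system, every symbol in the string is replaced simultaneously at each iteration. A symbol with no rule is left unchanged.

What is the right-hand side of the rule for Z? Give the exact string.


Answer: Y

Derivation:
Trying Z => Y:
  Step 0: YZ
  Step 1: YY
  Step 2: YY
Matches the given result.


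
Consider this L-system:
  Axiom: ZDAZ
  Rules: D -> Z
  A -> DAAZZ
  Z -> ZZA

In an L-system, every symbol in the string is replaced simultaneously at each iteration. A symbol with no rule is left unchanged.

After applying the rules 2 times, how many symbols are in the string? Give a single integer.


Step 0: length = 4
Step 1: length = 12
Step 2: length = 42

Answer: 42


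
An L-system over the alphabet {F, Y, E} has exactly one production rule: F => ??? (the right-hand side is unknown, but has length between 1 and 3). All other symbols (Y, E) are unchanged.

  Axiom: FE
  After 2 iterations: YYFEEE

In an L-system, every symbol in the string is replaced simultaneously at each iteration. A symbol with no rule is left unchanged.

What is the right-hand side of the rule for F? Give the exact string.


Answer: YFE

Derivation:
Trying F => YFE:
  Step 0: FE
  Step 1: YFEE
  Step 2: YYFEEE
Matches the given result.


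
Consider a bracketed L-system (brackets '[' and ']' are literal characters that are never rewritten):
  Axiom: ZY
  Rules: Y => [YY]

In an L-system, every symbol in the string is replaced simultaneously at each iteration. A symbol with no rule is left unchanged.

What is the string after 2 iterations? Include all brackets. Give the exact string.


Answer: Z[[YY][YY]]

Derivation:
Step 0: ZY
Step 1: Z[YY]
Step 2: Z[[YY][YY]]


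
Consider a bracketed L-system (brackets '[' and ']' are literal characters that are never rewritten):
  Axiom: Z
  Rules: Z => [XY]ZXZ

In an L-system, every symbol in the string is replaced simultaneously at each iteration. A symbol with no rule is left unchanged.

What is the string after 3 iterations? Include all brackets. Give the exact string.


Step 0: Z
Step 1: [XY]ZXZ
Step 2: [XY][XY]ZXZX[XY]ZXZ
Step 3: [XY][XY][XY]ZXZX[XY]ZXZX[XY][XY]ZXZX[XY]ZXZ

Answer: [XY][XY][XY]ZXZX[XY]ZXZX[XY][XY]ZXZX[XY]ZXZ


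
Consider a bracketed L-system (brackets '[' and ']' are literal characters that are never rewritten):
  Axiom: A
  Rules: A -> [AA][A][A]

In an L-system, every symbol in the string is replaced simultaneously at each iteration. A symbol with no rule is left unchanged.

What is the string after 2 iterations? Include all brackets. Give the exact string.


Answer: [[AA][A][A][AA][A][A]][[AA][A][A]][[AA][A][A]]

Derivation:
Step 0: A
Step 1: [AA][A][A]
Step 2: [[AA][A][A][AA][A][A]][[AA][A][A]][[AA][A][A]]


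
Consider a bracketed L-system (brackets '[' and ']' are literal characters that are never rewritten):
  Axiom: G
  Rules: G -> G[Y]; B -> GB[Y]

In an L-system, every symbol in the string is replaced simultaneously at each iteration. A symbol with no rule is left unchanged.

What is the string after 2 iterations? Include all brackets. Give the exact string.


Step 0: G
Step 1: G[Y]
Step 2: G[Y][Y]

Answer: G[Y][Y]


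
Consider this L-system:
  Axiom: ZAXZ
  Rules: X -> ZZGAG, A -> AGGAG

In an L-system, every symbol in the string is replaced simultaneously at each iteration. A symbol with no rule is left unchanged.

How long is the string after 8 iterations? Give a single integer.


Step 0: length = 4
Step 1: length = 12
Step 2: length = 24
Step 3: length = 48
Step 4: length = 96
Step 5: length = 192
Step 6: length = 384
Step 7: length = 768
Step 8: length = 1536

Answer: 1536


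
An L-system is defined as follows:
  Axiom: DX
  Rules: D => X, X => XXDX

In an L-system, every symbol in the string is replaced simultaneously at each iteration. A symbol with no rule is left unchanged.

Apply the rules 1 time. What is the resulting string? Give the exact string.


Answer: XXXDX

Derivation:
Step 0: DX
Step 1: XXXDX


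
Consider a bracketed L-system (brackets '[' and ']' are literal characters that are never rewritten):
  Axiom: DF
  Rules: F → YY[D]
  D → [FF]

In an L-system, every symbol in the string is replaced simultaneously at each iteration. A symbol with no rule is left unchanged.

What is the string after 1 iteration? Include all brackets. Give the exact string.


Step 0: DF
Step 1: [FF]YY[D]

Answer: [FF]YY[D]


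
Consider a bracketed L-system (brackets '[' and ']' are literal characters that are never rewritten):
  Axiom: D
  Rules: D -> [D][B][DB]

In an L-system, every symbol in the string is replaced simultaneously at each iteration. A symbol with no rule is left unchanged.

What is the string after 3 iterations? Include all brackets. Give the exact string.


Answer: [[[D][B][DB]][B][[D][B][DB]B]][B][[[D][B][DB]][B][[D][B][DB]B]B]

Derivation:
Step 0: D
Step 1: [D][B][DB]
Step 2: [[D][B][DB]][B][[D][B][DB]B]
Step 3: [[[D][B][DB]][B][[D][B][DB]B]][B][[[D][B][DB]][B][[D][B][DB]B]B]


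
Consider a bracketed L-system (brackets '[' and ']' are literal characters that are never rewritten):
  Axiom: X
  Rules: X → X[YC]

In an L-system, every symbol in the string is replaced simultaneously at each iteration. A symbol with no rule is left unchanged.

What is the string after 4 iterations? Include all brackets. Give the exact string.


Answer: X[YC][YC][YC][YC]

Derivation:
Step 0: X
Step 1: X[YC]
Step 2: X[YC][YC]
Step 3: X[YC][YC][YC]
Step 4: X[YC][YC][YC][YC]


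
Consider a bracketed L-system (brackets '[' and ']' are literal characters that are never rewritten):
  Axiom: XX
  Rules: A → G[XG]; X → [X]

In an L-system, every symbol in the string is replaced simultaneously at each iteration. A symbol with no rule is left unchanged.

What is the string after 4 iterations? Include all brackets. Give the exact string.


Step 0: XX
Step 1: [X][X]
Step 2: [[X]][[X]]
Step 3: [[[X]]][[[X]]]
Step 4: [[[[X]]]][[[[X]]]]

Answer: [[[[X]]]][[[[X]]]]


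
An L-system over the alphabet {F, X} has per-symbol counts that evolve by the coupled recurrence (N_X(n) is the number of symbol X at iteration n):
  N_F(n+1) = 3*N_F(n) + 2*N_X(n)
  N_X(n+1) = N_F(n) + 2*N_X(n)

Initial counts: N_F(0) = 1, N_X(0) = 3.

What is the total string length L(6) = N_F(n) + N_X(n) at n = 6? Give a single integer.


Step 0: N_F=1, N_X=3, L=4
Step 1: N_F=9, N_X=7, L=16
Step 2: N_F=41, N_X=23, L=64
Step 3: N_F=169, N_X=87, L=256
Step 4: N_F=681, N_X=343, L=1024
Step 5: N_F=2729, N_X=1367, L=4096
Step 6: N_F=10921, N_X=5463, L=16384

Answer: 16384


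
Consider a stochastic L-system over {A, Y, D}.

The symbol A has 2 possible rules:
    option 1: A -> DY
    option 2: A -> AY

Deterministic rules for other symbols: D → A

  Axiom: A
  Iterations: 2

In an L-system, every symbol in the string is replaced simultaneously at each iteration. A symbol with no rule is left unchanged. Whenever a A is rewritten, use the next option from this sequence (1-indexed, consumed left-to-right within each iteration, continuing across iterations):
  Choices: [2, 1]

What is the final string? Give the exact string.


Step 0: A
Step 1: AY  (used choices [2])
Step 2: DYY  (used choices [1])

Answer: DYY


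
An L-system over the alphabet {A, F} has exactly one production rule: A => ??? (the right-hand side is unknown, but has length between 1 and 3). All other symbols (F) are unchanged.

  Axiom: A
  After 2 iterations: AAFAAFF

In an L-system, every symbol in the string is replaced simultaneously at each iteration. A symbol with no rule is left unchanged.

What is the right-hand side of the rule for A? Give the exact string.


Answer: AAF

Derivation:
Trying A => AAF:
  Step 0: A
  Step 1: AAF
  Step 2: AAFAAFF
Matches the given result.


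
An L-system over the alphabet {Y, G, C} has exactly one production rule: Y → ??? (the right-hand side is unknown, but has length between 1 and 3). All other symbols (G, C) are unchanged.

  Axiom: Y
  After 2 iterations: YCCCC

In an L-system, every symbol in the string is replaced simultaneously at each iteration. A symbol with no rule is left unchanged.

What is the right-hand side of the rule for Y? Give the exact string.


Trying Y → YCC:
  Step 0: Y
  Step 1: YCC
  Step 2: YCCCC
Matches the given result.

Answer: YCC


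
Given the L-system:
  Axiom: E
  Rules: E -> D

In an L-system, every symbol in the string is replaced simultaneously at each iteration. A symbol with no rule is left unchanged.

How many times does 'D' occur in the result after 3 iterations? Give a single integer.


Answer: 1

Derivation:
Step 0: E  (0 'D')
Step 1: D  (1 'D')
Step 2: D  (1 'D')
Step 3: D  (1 'D')


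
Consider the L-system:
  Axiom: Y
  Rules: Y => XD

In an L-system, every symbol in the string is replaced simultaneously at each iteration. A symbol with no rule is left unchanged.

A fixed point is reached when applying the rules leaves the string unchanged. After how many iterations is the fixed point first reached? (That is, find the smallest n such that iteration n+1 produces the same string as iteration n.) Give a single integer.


Step 0: Y
Step 1: XD
Step 2: XD  (unchanged — fixed point at step 1)

Answer: 1


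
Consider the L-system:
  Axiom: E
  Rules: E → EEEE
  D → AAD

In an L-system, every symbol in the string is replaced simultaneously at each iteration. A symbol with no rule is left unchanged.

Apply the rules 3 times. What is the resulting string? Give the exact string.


Step 0: E
Step 1: EEEE
Step 2: EEEEEEEEEEEEEEEE
Step 3: EEEEEEEEEEEEEEEEEEEEEEEEEEEEEEEEEEEEEEEEEEEEEEEEEEEEEEEEEEEEEEEE

Answer: EEEEEEEEEEEEEEEEEEEEEEEEEEEEEEEEEEEEEEEEEEEEEEEEEEEEEEEEEEEEEEEE


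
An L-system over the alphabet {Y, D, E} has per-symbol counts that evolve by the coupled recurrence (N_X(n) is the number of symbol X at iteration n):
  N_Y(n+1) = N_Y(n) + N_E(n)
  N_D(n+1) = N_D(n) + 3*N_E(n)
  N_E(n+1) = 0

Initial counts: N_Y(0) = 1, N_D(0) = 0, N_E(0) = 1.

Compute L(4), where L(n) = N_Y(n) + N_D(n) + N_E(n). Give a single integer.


Answer: 5

Derivation:
Step 0: N_Y=1, N_D=0, N_E=1, L=2
Step 1: N_Y=2, N_D=3, N_E=0, L=5
Step 2: N_Y=2, N_D=3, N_E=0, L=5
Step 3: N_Y=2, N_D=3, N_E=0, L=5
Step 4: N_Y=2, N_D=3, N_E=0, L=5


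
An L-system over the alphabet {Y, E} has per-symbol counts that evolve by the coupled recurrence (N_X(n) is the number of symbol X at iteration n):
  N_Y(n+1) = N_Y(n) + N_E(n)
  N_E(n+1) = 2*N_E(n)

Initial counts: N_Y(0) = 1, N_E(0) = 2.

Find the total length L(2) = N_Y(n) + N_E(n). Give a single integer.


Answer: 15

Derivation:
Step 0: N_Y=1, N_E=2, L=3
Step 1: N_Y=3, N_E=4, L=7
Step 2: N_Y=7, N_E=8, L=15


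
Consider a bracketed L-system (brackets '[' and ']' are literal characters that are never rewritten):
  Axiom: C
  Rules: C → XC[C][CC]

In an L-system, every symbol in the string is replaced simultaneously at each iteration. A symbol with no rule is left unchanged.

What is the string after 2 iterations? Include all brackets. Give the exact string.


Answer: XXC[C][CC][XC[C][CC]][XC[C][CC]XC[C][CC]]

Derivation:
Step 0: C
Step 1: XC[C][CC]
Step 2: XXC[C][CC][XC[C][CC]][XC[C][CC]XC[C][CC]]


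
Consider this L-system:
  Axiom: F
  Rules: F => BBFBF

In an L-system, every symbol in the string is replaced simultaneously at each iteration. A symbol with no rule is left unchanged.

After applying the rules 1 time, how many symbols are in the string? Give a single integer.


Step 0: length = 1
Step 1: length = 5

Answer: 5


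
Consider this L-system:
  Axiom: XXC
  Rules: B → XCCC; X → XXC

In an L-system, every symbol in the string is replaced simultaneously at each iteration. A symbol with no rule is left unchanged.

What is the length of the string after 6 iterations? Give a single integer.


Step 0: length = 3
Step 1: length = 7
Step 2: length = 15
Step 3: length = 31
Step 4: length = 63
Step 5: length = 127
Step 6: length = 255

Answer: 255


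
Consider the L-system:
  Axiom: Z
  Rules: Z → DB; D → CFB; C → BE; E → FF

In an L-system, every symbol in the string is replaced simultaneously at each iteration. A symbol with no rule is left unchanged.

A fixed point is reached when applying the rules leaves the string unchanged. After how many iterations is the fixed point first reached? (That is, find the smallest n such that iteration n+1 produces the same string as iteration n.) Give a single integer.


Step 0: Z
Step 1: DB
Step 2: CFBB
Step 3: BEFBB
Step 4: BFFFBB
Step 5: BFFFBB  (unchanged — fixed point at step 4)

Answer: 4


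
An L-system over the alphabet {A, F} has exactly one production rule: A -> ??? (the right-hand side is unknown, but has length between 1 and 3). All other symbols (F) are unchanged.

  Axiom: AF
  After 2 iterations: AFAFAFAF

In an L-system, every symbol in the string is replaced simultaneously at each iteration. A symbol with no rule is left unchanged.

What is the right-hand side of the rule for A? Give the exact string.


Answer: AFA

Derivation:
Trying A -> AFA:
  Step 0: AF
  Step 1: AFAF
  Step 2: AFAFAFAF
Matches the given result.


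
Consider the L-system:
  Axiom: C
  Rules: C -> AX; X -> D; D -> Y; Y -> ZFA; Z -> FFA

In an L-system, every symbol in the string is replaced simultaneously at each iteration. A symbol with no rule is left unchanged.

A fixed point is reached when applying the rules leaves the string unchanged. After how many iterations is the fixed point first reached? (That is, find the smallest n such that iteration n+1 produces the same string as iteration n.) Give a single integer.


Answer: 5

Derivation:
Step 0: C
Step 1: AX
Step 2: AD
Step 3: AY
Step 4: AZFA
Step 5: AFFAFA
Step 6: AFFAFA  (unchanged — fixed point at step 5)


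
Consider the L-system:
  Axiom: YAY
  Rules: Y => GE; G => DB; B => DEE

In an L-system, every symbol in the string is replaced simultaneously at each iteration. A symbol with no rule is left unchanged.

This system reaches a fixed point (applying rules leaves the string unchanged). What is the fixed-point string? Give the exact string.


Step 0: YAY
Step 1: GEAGE
Step 2: DBEADBE
Step 3: DDEEEADDEEE
Step 4: DDEEEADDEEE  (unchanged — fixed point at step 3)

Answer: DDEEEADDEEE


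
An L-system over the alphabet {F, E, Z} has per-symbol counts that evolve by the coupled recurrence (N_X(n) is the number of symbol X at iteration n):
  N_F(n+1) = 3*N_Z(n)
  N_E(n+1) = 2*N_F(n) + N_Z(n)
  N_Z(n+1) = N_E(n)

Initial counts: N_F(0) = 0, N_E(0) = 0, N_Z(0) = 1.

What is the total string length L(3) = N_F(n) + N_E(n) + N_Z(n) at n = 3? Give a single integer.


Answer: 10

Derivation:
Step 0: N_F=0, N_E=0, N_Z=1, L=1
Step 1: N_F=3, N_E=1, N_Z=0, L=4
Step 2: N_F=0, N_E=6, N_Z=1, L=7
Step 3: N_F=3, N_E=1, N_Z=6, L=10


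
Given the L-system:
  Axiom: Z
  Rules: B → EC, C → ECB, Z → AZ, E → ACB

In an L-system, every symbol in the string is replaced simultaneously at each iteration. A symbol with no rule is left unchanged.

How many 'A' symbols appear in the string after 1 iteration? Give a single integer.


Step 0: Z  (0 'A')
Step 1: AZ  (1 'A')

Answer: 1


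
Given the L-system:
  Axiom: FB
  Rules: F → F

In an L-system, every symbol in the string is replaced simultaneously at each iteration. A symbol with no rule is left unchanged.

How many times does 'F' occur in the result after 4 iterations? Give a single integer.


Step 0: FB  (1 'F')
Step 1: FB  (1 'F')
Step 2: FB  (1 'F')
Step 3: FB  (1 'F')
Step 4: FB  (1 'F')

Answer: 1
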